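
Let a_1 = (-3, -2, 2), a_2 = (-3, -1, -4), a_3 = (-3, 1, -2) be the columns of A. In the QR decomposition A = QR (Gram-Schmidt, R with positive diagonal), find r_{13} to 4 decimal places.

r_{13} = 0.7276

a_1 = (-3, -2, 2); ‖a_1‖ = 4.1231, so e_1 = (-0.7276, -0.4851, 0.4851).
r_{13} = e_1·a_3 = 0.7276.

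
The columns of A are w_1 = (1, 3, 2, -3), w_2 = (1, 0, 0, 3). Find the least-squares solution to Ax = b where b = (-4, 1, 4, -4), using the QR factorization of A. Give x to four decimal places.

q_1 = w_1/‖w_1‖ = (1, 3, 2, -3)/4.7958 = (0.2085, 0.6255, 0.4170, -0.6255).
r_{12} = q_1·w_2 = -1.6681.
u_2 = w_2 + 1.6681·q_1 = (1.3478, 1.0435, 0.6957, 1.9565).
‖u_2‖ = 2.6865, so q_2 = (0.5017, 0.3884, 0.2589, 0.7283).
Qᵀb = (3.9618, -3.4957).
Back-substitute: x_2 = -3.4957/2.6865 = -1.3012.
x_1 = (3.9618 + 1.6681·(-1.3012))/4.7958 = 0.3735.

x = (0.3735, -1.3012)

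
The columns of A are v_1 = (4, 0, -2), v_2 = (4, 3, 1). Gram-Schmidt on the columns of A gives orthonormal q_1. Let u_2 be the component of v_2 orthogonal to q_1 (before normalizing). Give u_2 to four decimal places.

u_2 = (1.2000, 3.0000, 2.4000)

v_1 = (4, 0, -2); ‖v_1‖ = 4.4721, so q_1 = (0.8944, 0.0000, -0.4472).
q_1·v_2 = 0.8944·4 + 0.0000·3 + (-0.4472)·1 = 3.1305.
u_2 = v_2 − 3.1305·q_1 = (1.2000, 3.0000, 2.4000).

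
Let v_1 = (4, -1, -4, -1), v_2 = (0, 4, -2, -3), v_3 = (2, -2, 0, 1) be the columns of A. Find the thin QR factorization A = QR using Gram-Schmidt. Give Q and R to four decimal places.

q_1 = v_1/‖v_1‖ = (4, -1, -4, -1)/5.8310 = (0.6860, -0.1715, -0.6860, -0.1715).
r_{12} = q_1·v_2 = 1.2005.
u_2 = v_2 − 1.2005·q_1 = (-0.8235, 4.2059, -1.1765, -2.7941).
‖u_2‖ = 5.2496, so q_2 = (-0.1569, 0.8012, -0.2241, -0.5322).
r_{13} = q_1·v_3 = 1.5435; r_{23} = q_2·v_3 = -2.4483.
u_3 = v_3 − 1.5435·q_1 + 2.4483·q_2 = (0.5571, 0.2263, 0.5101, -0.0384).
‖u_3‖ = 0.7895, so q_3 = (0.7057, 0.2866, 0.6462, -0.0487).

Q = [[0.6860, -0.1569, 0.7057], [-0.1715, 0.8012, 0.2866], [-0.6860, -0.2241, 0.6462], [-0.1715, -0.5322, -0.0487]], R = [[5.8310, 1.2005, 1.5435], [0.0000, 5.2496, -2.4483], [0.0000, 0.0000, 0.7895]]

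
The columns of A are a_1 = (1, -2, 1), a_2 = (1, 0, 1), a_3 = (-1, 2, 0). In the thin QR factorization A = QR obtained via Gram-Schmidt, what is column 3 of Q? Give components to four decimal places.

q_3 = (-0.7071, 0.0000, 0.7071)

q_1 = a_1/‖a_1‖ = (1, -2, 1)/2.4495 = (0.4082, -0.8165, 0.4082).
r_{12} = q_1·a_2 = 0.8165.
u_2 = a_2 − 0.8165·q_1 = (0.6667, 0.6667, 0.6667).
‖u_2‖ = 1.1547, so q_2 = (0.5774, 0.5774, 0.5774).
r_{13} = q_1·a_3 = -2.0412; r_{23} = q_2·a_3 = 0.5774.
u_3 = a_3 + 2.0412·q_1 − 0.5774·q_2 = (-0.5000, 0.0000, 0.5000).
‖u_3‖ = 0.7071, so q_3 = (-0.7071, 0.0000, 0.7071).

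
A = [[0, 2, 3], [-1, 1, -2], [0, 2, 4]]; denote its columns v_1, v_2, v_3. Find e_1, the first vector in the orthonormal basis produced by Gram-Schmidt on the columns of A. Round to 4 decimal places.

e_1 = (0.0000, -1.0000, 0.0000)

v_1 = (0, -1, 0); ‖v_1‖ = 1.0000, so e_1 = (0.0000, -1.0000, 0.0000).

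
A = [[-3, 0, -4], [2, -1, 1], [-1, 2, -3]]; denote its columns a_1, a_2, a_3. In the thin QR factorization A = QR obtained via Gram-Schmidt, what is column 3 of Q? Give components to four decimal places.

a_1 = (-3, 2, -1); ‖a_1‖ = 3.7417, so q_1 = (-0.8018, 0.5345, -0.2673).
q_1·a_2 = (-0.8018)·0 + 0.5345·(-1) + (-0.2673)·2 = -1.0690.
u_2 = a_2 + 1.0690·q_1 = (-0.8571, -0.4286, 1.7143).
‖u_2‖ = 1.9640, so q_2 = (-0.4364, -0.2182, 0.8729).
q_1·a_3 = (-0.8018)·(-4) + 0.5345·1 + (-0.2673)·(-3) = 4.5434; q_2·a_3 = (-0.4364)·(-4) + (-0.2182)·1 + 0.8729·(-3) = -1.0911.
u_3 = a_3 − 4.5434·q_1 + 1.0911·q_2 = (-0.8333, -1.6667, -0.8333).
‖u_3‖ = 2.0412, so q_3 = (-0.4082, -0.8165, -0.4082).

q_3 = (-0.4082, -0.8165, -0.4082)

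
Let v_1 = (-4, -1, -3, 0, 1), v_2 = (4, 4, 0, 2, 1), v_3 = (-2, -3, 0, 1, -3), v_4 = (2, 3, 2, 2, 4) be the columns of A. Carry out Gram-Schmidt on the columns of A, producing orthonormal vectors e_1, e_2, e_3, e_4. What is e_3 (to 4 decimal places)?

e_1 = v_1/‖v_1‖ = (-4, -1, -3, 0, 1)/5.1962 = (-0.7698, -0.1925, -0.5774, 0.0000, 0.1925).
r_{12} = e_1·v_2 = -3.6566.
u_2 = v_2 + 3.6566·e_1 = (1.1852, 3.2963, -2.1111, 2.0000, 1.7037).
‖u_2‖ = 4.8610, so e_2 = (0.2438, 0.6781, -0.4343, 0.4114, 0.3505).
r_{13} = e_1·v_3 = 1.5396; r_{23} = e_2·v_3 = -3.1620.
u_3 = v_3 − 1.5396·e_1 + 3.1620·e_2 = (-0.0439, -0.5596, -0.4843, 2.3009, -2.1881).
‖u_3‖ = 3.2606, so e_3 = (-0.0135, -0.1716, -0.1485, 0.7057, -0.6711).

e_3 = (-0.0135, -0.1716, -0.1485, 0.7057, -0.6711)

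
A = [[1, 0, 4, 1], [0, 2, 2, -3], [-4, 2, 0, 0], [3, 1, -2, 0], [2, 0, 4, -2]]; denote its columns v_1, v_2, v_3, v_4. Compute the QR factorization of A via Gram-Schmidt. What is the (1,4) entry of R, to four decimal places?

r_{14} = -0.5477

v_1 = (1, 0, -4, 3, 2); ‖v_1‖ = 5.4772, so q_1 = (0.1826, 0.0000, -0.7303, 0.5477, 0.3651).
r_{14} = q_1·v_4 = -0.5477.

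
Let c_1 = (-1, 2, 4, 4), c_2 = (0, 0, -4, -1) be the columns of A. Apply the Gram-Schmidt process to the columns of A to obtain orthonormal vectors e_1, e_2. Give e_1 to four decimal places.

e_1 = (-0.1644, 0.3288, 0.6576, 0.6576)

e_1 = c_1/‖c_1‖ = (-1, 2, 4, 4)/6.0828 = (-0.1644, 0.3288, 0.6576, 0.6576).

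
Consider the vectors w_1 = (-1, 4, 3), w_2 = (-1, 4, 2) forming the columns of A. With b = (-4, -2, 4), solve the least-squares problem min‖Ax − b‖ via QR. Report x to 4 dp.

w_1 = (-1, 4, 3); ‖w_1‖ = 5.0990, so q_1 = (-0.1961, 0.7845, 0.5883).
q_1·w_2 = (-0.1961)·(-1) + 0.7845·4 + 0.5883·2 = 4.5107.
u_2 = w_2 − 4.5107·q_1 = (-0.1154, 0.4615, -0.6538).
‖u_2‖ = 0.8086, so q_2 = (-0.1427, 0.5708, -0.8086).
Qᵀb = (1.5689, -3.8052).
Back-substitute: x_2 = -3.8052/0.8086 = -4.7059.
x_1 = (1.5689 − 4.5107·(-4.7059))/5.0990 = 4.4706.

x = (4.4706, -4.7059)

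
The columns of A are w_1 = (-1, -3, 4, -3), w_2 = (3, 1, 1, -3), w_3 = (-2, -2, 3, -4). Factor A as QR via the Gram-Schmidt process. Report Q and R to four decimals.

Q = [[-0.1690, 0.7420, -0.6161], [-0.5071, 0.3710, 0.3582], [0.6761, 0.0464, -0.3439], [-0.5071, -0.5565, -0.6114]], R = [[5.9161, 1.1832, 5.4090], [0.0000, 4.3128, 0.1391], [0.0000, 0.0000, 1.9296]]

w_1 = (-1, -3, 4, -3); ‖w_1‖ = 5.9161, so e_1 = (-0.1690, -0.5071, 0.6761, -0.5071).
e_1·w_2 = (-0.1690)·3 + (-0.5071)·1 + 0.6761·1 + (-0.5071)·(-3) = 1.1832.
u_2 = w_2 − 1.1832·e_1 = (3.2000, 1.6000, 0.2000, -2.4000).
‖u_2‖ = 4.3128, so e_2 = (0.7420, 0.3710, 0.0464, -0.5565).
e_1·w_3 = (-0.1690)·(-2) + (-0.5071)·(-2) + 0.6761·3 + (-0.5071)·(-4) = 5.4090; e_2·w_3 = 0.7420·(-2) + 0.3710·(-2) + 0.0464·3 + (-0.5565)·(-4) = 0.1391.
u_3 = w_3 − 5.4090·e_1 − 0.1391·e_2 = (-1.1889, 0.6912, -0.6636, -1.1797).
‖u_3‖ = 1.9296, so e_3 = (-0.6161, 0.3582, -0.3439, -0.6114).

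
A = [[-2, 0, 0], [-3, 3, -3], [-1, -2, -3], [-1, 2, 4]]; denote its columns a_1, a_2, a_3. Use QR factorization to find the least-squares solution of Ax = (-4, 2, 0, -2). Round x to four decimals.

a_1 = (-2, -3, -1, -1); ‖a_1‖ = 3.8730, so q_1 = (-0.5164, -0.7746, -0.2582, -0.2582).
q_1·a_2 = (-0.5164)·0 + (-0.7746)·3 + (-0.2582)·(-2) + (-0.2582)·2 = -2.3238.
u_2 = a_2 + 2.3238·q_1 = (-1.2000, 1.2000, -2.6000, 1.4000).
‖u_2‖ = 3.4059, so q_2 = (-0.3523, 0.3523, -0.7634, 0.4111).
q_1·a_3 = (-0.5164)·0 + (-0.7746)·(-3) + (-0.2582)·(-3) + (-0.2582)·4 = 2.0656; q_2·a_3 = (-0.3523)·0 + 0.3523·(-3) + (-0.7634)·(-3) + 0.4111·4 = 2.8774.
u_3 = a_3 − 2.0656·q_1 − 2.8774·q_2 = (2.0805, -2.4138, -0.2701, 3.3506).
‖u_3‖ = 4.6318, so q_3 = (0.4492, -0.5211, -0.0583, 0.7234).
Qᵀb = (1.0328, 1.2919, -4.2857).
Back-substitute: x_3 = -4.2857/4.6318 = -0.9253.
x_2 = (1.2919 − 2.8774·(-0.9253))/3.4059 = 1.1610.
x_1 = (1.0328 + 2.3238·1.1610 − 2.0656·(-0.9253))/3.8730 = 1.4567.

x = (1.4567, 1.1610, -0.9253)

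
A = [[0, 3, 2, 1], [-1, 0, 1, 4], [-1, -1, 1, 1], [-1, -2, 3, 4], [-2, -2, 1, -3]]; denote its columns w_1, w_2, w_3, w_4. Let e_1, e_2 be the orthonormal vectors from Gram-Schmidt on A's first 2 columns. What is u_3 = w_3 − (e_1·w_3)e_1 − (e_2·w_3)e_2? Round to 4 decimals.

w_1 = (0, -1, -1, -1, -2); ‖w_1‖ = 2.6458, so e_1 = (0.0000, -0.3780, -0.3780, -0.3780, -0.7559).
e_1·w_2 = 0.0000·3 + (-0.3780)·0 + (-0.3780)·(-1) + (-0.3780)·(-2) + (-0.7559)·(-2) = 2.6458.
u_2 = w_2 − 2.6458·e_1 = (3.0000, 1.0000, 0.0000, -1.0000, 0.0000).
‖u_2‖ = 3.3166, so e_2 = (0.9045, 0.3015, 0.0000, -0.3015, 0.0000).
e_1·w_3 = 0.0000·2 + (-0.3780)·1 + (-0.3780)·1 + (-0.3780)·3 + (-0.7559)·1 = -2.6458; e_2·w_3 = 0.9045·2 + 0.3015·1 + (0.0000)·1 + (-0.3015)·3 + (0.0000)·1 = 1.2060.
u_3 = w_3 + 2.6458·e_1 − 1.2060·e_2 = (0.9091, -0.3636, 0.0000, 2.3636, -1.0000).

u_3 = (0.9091, -0.3636, 0.0000, 2.3636, -1.0000)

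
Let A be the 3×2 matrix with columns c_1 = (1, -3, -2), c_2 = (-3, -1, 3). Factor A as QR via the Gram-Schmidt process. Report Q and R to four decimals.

Q = [[0.2673, -0.6344], [-0.8018, -0.5639], [-0.5345, 0.5287]], R = [[3.7417, -1.6036], [0.0000, 4.0532]]

q_1 = c_1/‖c_1‖ = (1, -3, -2)/3.7417 = (0.2673, -0.8018, -0.5345).
r_{12} = q_1·c_2 = -1.6036.
u_2 = c_2 + 1.6036·q_1 = (-2.5714, -2.2857, 2.1429).
‖u_2‖ = 4.0532, so q_2 = (-0.6344, -0.5639, 0.5287).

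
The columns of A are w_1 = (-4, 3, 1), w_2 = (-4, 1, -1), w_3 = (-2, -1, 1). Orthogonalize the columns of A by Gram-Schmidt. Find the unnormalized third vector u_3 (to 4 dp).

w_1 = (-4, 3, 1); ‖w_1‖ = 5.0990, so e_1 = (-0.7845, 0.5883, 0.1961).
e_1·w_2 = (-0.7845)·(-4) + 0.5883·1 + 0.1961·(-1) = 3.5301.
u_2 = w_2 − 3.5301·e_1 = (-1.2308, -1.0769, -1.6923).
‖u_2‖ = 2.3534, so e_2 = (-0.5230, -0.4576, -0.7191).
e_1·w_3 = (-0.7845)·(-2) + 0.5883·(-1) + 0.1961·1 = 1.1767; e_2·w_3 = (-0.5230)·(-2) + (-0.4576)·(-1) + (-0.7191)·1 = 0.7845.
u_3 = w_3 − 1.1767·e_1 − 0.7845·e_2 = (-0.6667, -1.3333, 1.3333).

u_3 = (-0.6667, -1.3333, 1.3333)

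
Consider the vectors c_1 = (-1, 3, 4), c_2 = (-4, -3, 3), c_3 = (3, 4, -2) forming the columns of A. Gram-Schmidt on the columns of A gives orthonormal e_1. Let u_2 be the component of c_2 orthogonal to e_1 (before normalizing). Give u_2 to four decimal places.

c_1 = (-1, 3, 4); ‖c_1‖ = 5.0990, so e_1 = (-0.1961, 0.5883, 0.7845).
e_1·c_2 = (-0.1961)·(-4) + 0.5883·(-3) + 0.7845·3 = 1.3728.
u_2 = c_2 − 1.3728·e_1 = (-3.7308, -3.8077, 1.9231).

u_2 = (-3.7308, -3.8077, 1.9231)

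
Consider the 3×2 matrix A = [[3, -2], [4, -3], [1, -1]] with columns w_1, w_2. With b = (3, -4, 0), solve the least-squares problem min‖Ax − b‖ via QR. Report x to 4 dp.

w_1 = (3, 4, 1); ‖w_1‖ = 5.0990, so q_1 = (0.5883, 0.7845, 0.1961).
q_1·w_2 = 0.5883·(-2) + 0.7845·(-3) + 0.1961·(-1) = -3.7262.
u_2 = w_2 + 3.7262·q_1 = (0.1923, -0.0769, -0.2692).
‖u_2‖ = 0.3397, so q_2 = (0.5661, -0.2265, -0.7926).
Qᵀb = (-1.3728, 2.6042).
Back-substitute: x_2 = 2.6042/0.3397 = 7.6667.
x_1 = (-1.3728 + 3.7262·7.6667)/5.0990 = 5.3333.

x = (5.3333, 7.6667)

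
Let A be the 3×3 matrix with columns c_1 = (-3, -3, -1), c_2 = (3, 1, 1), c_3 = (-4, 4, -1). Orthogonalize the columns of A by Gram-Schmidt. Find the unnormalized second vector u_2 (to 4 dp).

u_2 = (0.9474, -1.0526, 0.3158)

c_1 = (-3, -3, -1); ‖c_1‖ = 4.3589, so q_1 = (-0.6882, -0.6882, -0.2294).
q_1·c_2 = (-0.6882)·3 + (-0.6882)·1 + (-0.2294)·1 = -2.9824.
u_2 = c_2 + 2.9824·q_1 = (0.9474, -1.0526, 0.3158).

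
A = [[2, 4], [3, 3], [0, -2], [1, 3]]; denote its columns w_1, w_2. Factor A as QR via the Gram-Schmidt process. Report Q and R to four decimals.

Q = [[0.5345, 0.3722], [0.8018, -0.4187], [0.0000, -0.6513], [0.2673, 0.5118]], R = [[3.7417, 5.3452], [0.0000, 3.0706]]

w_1 = (2, 3, 0, 1); ‖w_1‖ = 3.7417, so e_1 = (0.5345, 0.8018, 0.0000, 0.2673).
e_1·w_2 = 0.5345·4 + 0.8018·3 + 0.0000·(-2) + 0.2673·3 = 5.3452.
u_2 = w_2 − 5.3452·e_1 = (1.1429, -1.2857, -2.0000, 1.5714).
‖u_2‖ = 3.0706, so e_2 = (0.3722, -0.4187, -0.6513, 0.5118).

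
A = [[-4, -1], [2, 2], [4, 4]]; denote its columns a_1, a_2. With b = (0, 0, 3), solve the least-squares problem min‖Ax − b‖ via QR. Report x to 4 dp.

x = (-0.2000, 0.8000)

a_1 = (-4, 2, 4); ‖a_1‖ = 6.0000, so e_1 = (-0.6667, 0.3333, 0.6667).
e_1·a_2 = (-0.6667)·(-1) + 0.3333·2 + 0.6667·4 = 4.0000.
u_2 = a_2 − 4.0000·e_1 = (1.6667, 0.6667, 1.3333).
‖u_2‖ = 2.2361, so e_2 = (0.7454, 0.2981, 0.5963).
Qᵀb = (2.0000, 1.7889).
Back-substitute: x_2 = 1.7889/2.2361 = 0.8000.
x_1 = (2.0000 − 4.0000·0.8000)/6.0000 = -0.2000.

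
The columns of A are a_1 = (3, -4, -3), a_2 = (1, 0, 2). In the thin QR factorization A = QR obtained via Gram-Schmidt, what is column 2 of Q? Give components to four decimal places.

e_2 = (0.5812, -0.1622, 0.7974)

e_1 = a_1/‖a_1‖ = (3, -4, -3)/5.8310 = (0.5145, -0.6860, -0.5145).
r_{12} = e_1·a_2 = -0.5145.
u_2 = a_2 + 0.5145·e_1 = (1.2647, -0.3529, 1.7353).
‖u_2‖ = 2.1761, so e_2 = (0.5812, -0.1622, 0.7974).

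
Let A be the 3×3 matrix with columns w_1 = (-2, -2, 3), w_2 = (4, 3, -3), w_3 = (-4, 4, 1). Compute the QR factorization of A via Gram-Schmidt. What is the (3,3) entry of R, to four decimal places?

r_{33} = 5.4286

e_1 = w_1/‖w_1‖ = (-2, -2, 3)/4.1231 = (-0.4851, -0.4851, 0.7276).
r_{12} = e_1·w_2 = -5.5783.
u_2 = w_2 + 5.5783·e_1 = (1.2941, 0.2941, 1.0588).
‖u_2‖ = 1.6977, so e_2 = (0.7623, 0.1732, 0.6237).
r_{13} = e_1·w_3 = 0.7276; r_{23} = e_2·w_3 = -1.7324.
u_3 = w_3 − 0.7276·e_1 + 1.7324·e_2 = (-2.3265, 4.6531, 1.5510).
r_{33} = ‖u_3‖ = 5.4286.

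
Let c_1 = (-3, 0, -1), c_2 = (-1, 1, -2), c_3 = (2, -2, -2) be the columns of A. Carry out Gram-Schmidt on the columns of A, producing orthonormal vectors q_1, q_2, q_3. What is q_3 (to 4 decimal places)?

q_3 = (0.1690, -0.8452, -0.5071)

q_1 = c_1/‖c_1‖ = (-3, 0, -1)/3.1623 = (-0.9487, 0.0000, -0.3162).
r_{12} = q_1·c_2 = 1.5811.
u_2 = c_2 − 1.5811·q_1 = (0.5000, 1.0000, -1.5000).
‖u_2‖ = 1.8708, so q_2 = (0.2673, 0.5345, -0.8018).
r_{13} = q_1·c_3 = -1.2649; r_{23} = q_2·c_3 = 1.0690.
u_3 = c_3 + 1.2649·q_1 − 1.0690·q_2 = (0.5143, -2.5714, -1.5429).
‖u_3‖ = 3.0426, so q_3 = (0.1690, -0.8452, -0.5071).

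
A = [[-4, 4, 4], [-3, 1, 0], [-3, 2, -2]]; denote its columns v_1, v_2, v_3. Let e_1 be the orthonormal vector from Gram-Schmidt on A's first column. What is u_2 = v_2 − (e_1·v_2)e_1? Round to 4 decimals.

u_2 = (1.0588, -1.2059, -0.2059)

v_1 = (-4, -3, -3); ‖v_1‖ = 5.8310, so e_1 = (-0.6860, -0.5145, -0.5145).
e_1·v_2 = (-0.6860)·4 + (-0.5145)·1 + (-0.5145)·2 = -4.2875.
u_2 = v_2 + 4.2875·e_1 = (1.0588, -1.2059, -0.2059).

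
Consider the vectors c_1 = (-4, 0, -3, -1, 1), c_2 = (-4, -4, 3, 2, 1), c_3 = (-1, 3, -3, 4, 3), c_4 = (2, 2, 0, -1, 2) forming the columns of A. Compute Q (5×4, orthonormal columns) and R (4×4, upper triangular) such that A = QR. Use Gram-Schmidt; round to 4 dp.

c_1 = (-4, 0, -3, -1, 1); ‖c_1‖ = 5.1962, so e_1 = (-0.7698, 0.0000, -0.5774, -0.1925, 0.1925).
e_1·c_2 = (-0.7698)·(-4) + 0.0000·(-4) + (-0.5774)·3 + (-0.1925)·2 + 0.1925·1 = 1.1547.
u_2 = c_2 − 1.1547·e_1 = (-3.1111, -4.0000, 3.6667, 2.2222, 0.7778).
‖u_2‖ = 6.6833, so e_2 = (-0.4655, -0.5985, 0.5486, 0.3325, 0.1164).
e_1·c_3 = (-0.7698)·(-1) + 0.0000·3 + (-0.5774)·(-3) + (-0.1925)·4 + 0.1925·3 = 2.3094; e_2·c_3 = (-0.4655)·(-1) + (-0.5985)·3 + 0.5486·(-3) + 0.3325·4 + 0.1164·3 = -1.2968.
u_3 = c_3 − 2.3094·e_1 + 1.2968·e_2 = (0.1741, 2.2239, -0.9552, 4.8756, 2.7065).
‖u_3‖ = 6.0815, so e_3 = (0.0286, 0.3657, -0.1571, 0.8017, 0.4450).
e_1·c_4 = (-0.7698)·2 + 0.0000·2 + (-0.5774)·0 + (-0.1925)·(-1) + 0.1925·2 = -0.9623; e_2·c_4 = (-0.4655)·2 + (-0.5985)·2 + 0.5486·0 + 0.3325·(-1) + 0.1164·2 = -2.2278; e_3·c_4 = 0.0286·2 + 0.3657·2 + (-0.1571)·0 + 0.8017·(-1) + 0.4450·2 = 0.8770.
u_4 = c_4 + 0.9623·e_1 + 2.2278·e_2 − 0.8770·e_3 = (0.1971, 0.3460, 0.8044, -1.1475, 2.0542).
‖u_4‖ = 2.5183, so e_4 = (0.0783, 0.1374, 0.3194, -0.4557, 0.8157).

Q = [[-0.7698, -0.4655, 0.0286, 0.0783], [0.0000, -0.5985, 0.3657, 0.1374], [-0.5774, 0.5486, -0.1571, 0.3194], [-0.1925, 0.3325, 0.8017, -0.4557], [0.1925, 0.1164, 0.4450, 0.8157]], R = [[5.1962, 1.1547, 2.3094, -0.9623], [0.0000, 6.6833, -1.2968, -2.2278], [0.0000, 0.0000, 6.0815, 0.8770], [0.0000, 0.0000, 0.0000, 2.5183]]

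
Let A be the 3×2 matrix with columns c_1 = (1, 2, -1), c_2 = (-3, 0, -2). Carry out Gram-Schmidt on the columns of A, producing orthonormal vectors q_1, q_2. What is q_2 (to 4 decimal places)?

q_1 = c_1/‖c_1‖ = (1, 2, -1)/2.4495 = (0.4082, 0.8165, -0.4082).
r_{12} = q_1·c_2 = -0.4082.
u_2 = c_2 + 0.4082·q_1 = (-2.8333, 0.3333, -2.1667).
‖u_2‖ = 3.5824, so q_2 = (-0.7909, 0.0930, -0.6048).

q_2 = (-0.7909, 0.0930, -0.6048)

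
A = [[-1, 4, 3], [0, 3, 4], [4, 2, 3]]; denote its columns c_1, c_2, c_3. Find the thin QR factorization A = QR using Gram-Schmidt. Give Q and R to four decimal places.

Q = [[-0.2425, 0.7996, -0.5494], [0.0000, 0.5664, 0.8242], [0.9701, 0.1999, -0.1374]], R = [[4.1231, 0.9701, 2.1828], [0.0000, 5.2971, 5.2637], [0.0000, 0.0000, 1.2362]]

c_1 = (-1, 0, 4); ‖c_1‖ = 4.1231, so q_1 = (-0.2425, 0.0000, 0.9701).
q_1·c_2 = (-0.2425)·4 + 0.0000·3 + 0.9701·2 = 0.9701.
u_2 = c_2 − 0.9701·q_1 = (4.2353, 3.0000, 1.0588).
‖u_2‖ = 5.2971, so q_2 = (0.7996, 0.5664, 0.1999).
q_1·c_3 = (-0.2425)·3 + 0.0000·4 + 0.9701·3 = 2.1828; q_2·c_3 = 0.7996·3 + 0.5664·4 + 0.1999·3 = 5.2637.
u_3 = c_3 − 2.1828·q_1 − 5.2637·q_2 = (-0.6792, 1.0189, -0.1698).
‖u_3‖ = 1.2362, so q_3 = (-0.5494, 0.8242, -0.1374).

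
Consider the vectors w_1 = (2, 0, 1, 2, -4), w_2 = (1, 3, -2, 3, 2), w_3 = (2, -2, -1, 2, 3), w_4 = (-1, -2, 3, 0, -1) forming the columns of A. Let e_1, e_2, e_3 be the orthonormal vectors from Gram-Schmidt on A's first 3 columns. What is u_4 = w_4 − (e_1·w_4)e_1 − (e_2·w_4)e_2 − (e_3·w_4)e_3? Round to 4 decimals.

e_1 = w_1/‖w_1‖ = (2, 0, 1, 2, -4)/5.0000 = (0.4000, 0.0000, 0.2000, 0.4000, -0.8000).
r_{12} = e_1·w_2 = -0.4000.
u_2 = w_2 + 0.4000·e_1 = (1.1600, 3.0000, -1.9200, 3.1600, 1.6800).
‖u_2‖ = 5.1807, so e_2 = (0.2239, 0.5791, -0.3706, 0.6100, 0.3243).
r_{13} = e_1·w_3 = -1.0000; r_{23} = e_2·w_3 = 1.8530.
u_3 = w_3 + 1.0000·e_1 − 1.8530·e_2 = (1.9851, -3.0730, -0.1133, 1.2697, 1.5991).
‖u_3‖ = 4.1912, so e_3 = (0.4736, -0.7332, -0.0270, 0.3030, 0.3815).
r_{14} = e_1·w_4 = 1.0000; r_{24} = e_2·w_4 = -2.8181; r_{34} = e_3·w_4 = 0.5302.
u_4 = w_4 − 1.0000·e_1 + 2.8181·e_2 − 0.5302·e_3 = (-1.0201, 0.0206, 1.7699, 1.1583, 0.5116).

u_4 = (-1.0201, 0.0206, 1.7699, 1.1583, 0.5116)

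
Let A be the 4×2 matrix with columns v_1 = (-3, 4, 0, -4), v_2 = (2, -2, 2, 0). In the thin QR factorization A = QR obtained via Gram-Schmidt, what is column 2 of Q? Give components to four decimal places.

q_2 = (0.3631, -0.2360, 0.7443, -0.5083)

v_1 = (-3, 4, 0, -4); ‖v_1‖ = 6.4031, so q_1 = (-0.4685, 0.6247, 0.0000, -0.6247).
q_1·v_2 = (-0.4685)·2 + 0.6247·(-2) + 0.0000·2 + (-0.6247)·0 = -2.1864.
u_2 = v_2 + 2.1864·q_1 = (0.9756, -0.6341, 2.0000, -1.3659).
‖u_2‖ = 2.6869, so q_2 = (0.3631, -0.2360, 0.7443, -0.5083).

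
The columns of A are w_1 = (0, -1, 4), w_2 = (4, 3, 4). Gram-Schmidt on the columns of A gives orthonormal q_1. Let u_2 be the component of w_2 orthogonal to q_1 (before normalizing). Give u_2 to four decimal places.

w_1 = (0, -1, 4); ‖w_1‖ = 4.1231, so q_1 = (0.0000, -0.2425, 0.9701).
q_1·w_2 = 0.0000·4 + (-0.2425)·3 + 0.9701·4 = 3.1530.
u_2 = w_2 − 3.1530·q_1 = (4.0000, 3.7647, 0.9412).

u_2 = (4.0000, 3.7647, 0.9412)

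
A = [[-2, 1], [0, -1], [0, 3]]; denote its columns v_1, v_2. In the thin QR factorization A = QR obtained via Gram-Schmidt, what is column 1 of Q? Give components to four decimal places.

v_1 = (-2, 0, 0); ‖v_1‖ = 2.0000, so q_1 = (-1.0000, 0.0000, 0.0000).

q_1 = (-1.0000, 0.0000, 0.0000)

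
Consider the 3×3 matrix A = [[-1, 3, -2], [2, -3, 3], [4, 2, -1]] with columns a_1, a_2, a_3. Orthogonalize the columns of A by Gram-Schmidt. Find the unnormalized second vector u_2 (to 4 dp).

a_1 = (-1, 2, 4); ‖a_1‖ = 4.5826, so e_1 = (-0.2182, 0.4364, 0.8729).
e_1·a_2 = (-0.2182)·3 + 0.4364·(-3) + 0.8729·2 = -0.2182.
u_2 = a_2 + 0.2182·e_1 = (2.9524, -2.9048, 2.1905).

u_2 = (2.9524, -2.9048, 2.1905)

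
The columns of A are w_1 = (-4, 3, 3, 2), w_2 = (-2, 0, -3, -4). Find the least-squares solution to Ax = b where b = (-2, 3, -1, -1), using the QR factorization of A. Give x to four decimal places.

w_1 = (-4, 3, 3, 2); ‖w_1‖ = 6.1644, so e_1 = (-0.6489, 0.4867, 0.4867, 0.3244).
e_1·w_2 = (-0.6489)·(-2) + 0.4867·0 + 0.4867·(-3) + 0.3244·(-4) = -1.4600.
u_2 = w_2 + 1.4600·e_1 = (-2.9474, 0.7105, -2.2895, -3.5263).
‖u_2‖ = 5.1835, so e_2 = (-0.5686, 0.1371, -0.4417, -0.6803).
Qᵀb = (1.9467, 2.6704).
Back-substitute: x_2 = 2.6704/5.1835 = 0.5152.
x_1 = (1.9467 + 1.4600·0.5152)/6.1644 = 0.4378.

x = (0.4378, 0.5152)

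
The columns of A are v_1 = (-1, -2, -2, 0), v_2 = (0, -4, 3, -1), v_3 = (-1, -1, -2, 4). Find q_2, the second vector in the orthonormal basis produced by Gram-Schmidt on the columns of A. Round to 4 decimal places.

q_2 = (0.0440, -0.7033, 0.6814, -0.1978)

q_1 = v_1/‖v_1‖ = (-1, -2, -2, 0)/3.0000 = (-0.3333, -0.6667, -0.6667, 0.0000).
r_{12} = q_1·v_2 = 0.6667.
u_2 = v_2 − 0.6667·q_1 = (0.2222, -3.5556, 3.4444, -1.0000).
‖u_2‖ = 5.0553, so q_2 = (0.0440, -0.7033, 0.6814, -0.1978).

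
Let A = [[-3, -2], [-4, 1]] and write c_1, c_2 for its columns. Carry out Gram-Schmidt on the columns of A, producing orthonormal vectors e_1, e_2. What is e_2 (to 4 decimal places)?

e_2 = (-0.8000, 0.6000)

c_1 = (-3, -4); ‖c_1‖ = 5.0000, so e_1 = (-0.6000, -0.8000).
e_1·c_2 = (-0.6000)·(-2) + (-0.8000)·1 = 0.4000.
u_2 = c_2 − 0.4000·e_1 = (-1.7600, 1.3200).
‖u_2‖ = 2.2000, so e_2 = (-0.8000, 0.6000).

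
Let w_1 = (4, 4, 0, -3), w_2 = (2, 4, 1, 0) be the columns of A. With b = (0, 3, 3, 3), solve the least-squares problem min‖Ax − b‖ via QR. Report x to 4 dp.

w_1 = (4, 4, 0, -3); ‖w_1‖ = 6.4031, so e_1 = (0.6247, 0.6247, 0.0000, -0.4685).
e_1·w_2 = 0.6247·2 + 0.6247·4 + 0.0000·1 + (-0.4685)·0 = 3.7482.
u_2 = w_2 − 3.7482·e_1 = (-0.3415, 1.6585, 1.0000, 1.7561).
‖u_2‖ = 2.6365, so e_2 = (-0.1295, 0.6291, 0.3793, 0.6661).
Qᵀb = (0.4685, 5.0233).
Back-substitute: x_2 = 5.0233/2.6365 = 1.9053.
x_1 = (0.4685 − 3.7482·1.9053)/6.4031 = -1.0421.

x = (-1.0421, 1.9053)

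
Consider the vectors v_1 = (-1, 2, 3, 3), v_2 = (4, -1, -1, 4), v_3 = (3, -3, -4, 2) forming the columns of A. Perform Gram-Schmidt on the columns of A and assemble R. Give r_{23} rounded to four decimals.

q_1 = v_1/‖v_1‖ = (-1, 2, 3, 3)/4.7958 = (-0.2085, 0.4170, 0.6255, 0.6255).
r_{12} = q_1·v_2 = 0.6255.
u_2 = v_2 − 0.6255·q_1 = (4.1304, -1.2609, -1.3913, 3.6087).
‖u_2‖ = 5.7973, so q_2 = (0.7125, -0.2175, -0.2400, 0.6225).
r_{23} = q_2·v_3 = 4.9948.

r_{23} = 4.9948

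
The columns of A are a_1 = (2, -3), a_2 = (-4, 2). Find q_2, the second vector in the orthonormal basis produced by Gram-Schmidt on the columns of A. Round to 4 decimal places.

q_2 = (-0.8321, -0.5547)

a_1 = (2, -3); ‖a_1‖ = 3.6056, so q_1 = (0.5547, -0.8321).
q_1·a_2 = 0.5547·(-4) + (-0.8321)·2 = -3.8829.
u_2 = a_2 + 3.8829·q_1 = (-1.8462, -1.2308).
‖u_2‖ = 2.2188, so q_2 = (-0.8321, -0.5547).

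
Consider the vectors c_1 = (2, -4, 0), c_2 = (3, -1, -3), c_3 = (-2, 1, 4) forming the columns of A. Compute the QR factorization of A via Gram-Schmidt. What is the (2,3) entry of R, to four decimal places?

q_1 = c_1/‖c_1‖ = (2, -4, 0)/4.4721 = (0.4472, -0.8944, 0.0000).
r_{12} = q_1·c_2 = 2.2361.
u_2 = c_2 − 2.2361·q_1 = (2.0000, 1.0000, -3.0000).
‖u_2‖ = 3.7417, so q_2 = (0.5345, 0.2673, -0.8018).
r_{23} = q_2·c_3 = -4.0089.

r_{23} = -4.0089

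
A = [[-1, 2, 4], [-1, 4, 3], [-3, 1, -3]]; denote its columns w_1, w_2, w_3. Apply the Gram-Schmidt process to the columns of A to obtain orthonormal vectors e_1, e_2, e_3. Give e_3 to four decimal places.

e_3 = (0.8981, -0.4082, -0.1633)

w_1 = (-1, -1, -3); ‖w_1‖ = 3.3166, so e_1 = (-0.3015, -0.3015, -0.9045).
e_1·w_2 = (-0.3015)·2 + (-0.3015)·4 + (-0.9045)·1 = -2.7136.
u_2 = w_2 + 2.7136·e_1 = (1.1818, 3.1818, -1.4545).
‖u_2‖ = 3.6927, so e_2 = (0.3200, 0.8616, -0.3939).
e_1·w_3 = (-0.3015)·4 + (-0.3015)·3 + (-0.9045)·(-3) = 0.6030; e_2·w_3 = 0.3200·4 + 0.8616·3 + (-0.3939)·(-3) = 5.0468.
u_3 = w_3 − 0.6030·e_1 − 5.0468·e_2 = (2.5667, -1.1667, -0.4667).
‖u_3‖ = 2.8577, so e_3 = (0.8981, -0.4082, -0.1633).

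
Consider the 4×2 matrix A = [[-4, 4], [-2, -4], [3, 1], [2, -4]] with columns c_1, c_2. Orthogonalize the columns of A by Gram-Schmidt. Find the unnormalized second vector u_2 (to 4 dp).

u_2 = (2.4242, -4.7879, 2.1818, -3.2121)

c_1 = (-4, -2, 3, 2); ‖c_1‖ = 5.7446, so e_1 = (-0.6963, -0.3482, 0.5222, 0.3482).
e_1·c_2 = (-0.6963)·4 + (-0.3482)·(-4) + 0.5222·1 + 0.3482·(-4) = -2.2630.
u_2 = c_2 + 2.2630·e_1 = (2.4242, -4.7879, 2.1818, -3.2121).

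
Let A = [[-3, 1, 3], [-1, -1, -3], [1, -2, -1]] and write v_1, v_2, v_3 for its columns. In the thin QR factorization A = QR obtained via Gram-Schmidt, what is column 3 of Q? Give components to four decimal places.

v_1 = (-3, -1, 1); ‖v_1‖ = 3.3166, so q_1 = (-0.9045, -0.3015, 0.3015).
q_1·v_2 = (-0.9045)·1 + (-0.3015)·(-1) + 0.3015·(-2) = -1.2060.
u_2 = v_2 + 1.2060·q_1 = (-0.0909, -1.3636, -1.6364).
‖u_2‖ = 2.1320, so q_2 = (-0.0426, -0.6396, -0.7675).
q_1·v_3 = (-0.9045)·3 + (-0.3015)·(-3) + 0.3015·(-1) = -2.1106; q_2·v_3 = (-0.0426)·3 + (-0.6396)·(-3) + (-0.7675)·(-1) = 2.5584.
u_3 = v_3 + 2.1106·q_1 − 2.5584·q_2 = (1.2000, -2.0000, 1.6000).
‖u_3‖ = 2.8284, so q_3 = (0.4243, -0.7071, 0.5657).

q_3 = (0.4243, -0.7071, 0.5657)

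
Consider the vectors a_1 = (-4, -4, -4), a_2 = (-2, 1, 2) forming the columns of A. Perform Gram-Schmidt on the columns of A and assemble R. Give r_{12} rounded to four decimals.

r_{12} = -0.5774

q_1 = a_1/‖a_1‖ = (-4, -4, -4)/6.9282 = (-0.5774, -0.5774, -0.5774).
r_{12} = q_1·a_2 = -0.5774.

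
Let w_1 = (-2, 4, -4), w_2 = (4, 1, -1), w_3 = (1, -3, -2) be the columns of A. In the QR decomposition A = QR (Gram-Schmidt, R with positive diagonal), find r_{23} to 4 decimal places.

e_1 = w_1/‖w_1‖ = (-2, 4, -4)/6.0000 = (-0.3333, 0.6667, -0.6667).
r_{12} = e_1·w_2 = 0.0000.
u_2 = w_2 + 0.0000·e_1 = (4.0000, 1.0000, -1.0000).
‖u_2‖ = 4.2426, so e_2 = (0.9428, 0.2357, -0.2357).
r_{23} = e_2·w_3 = 0.7071.

r_{23} = 0.7071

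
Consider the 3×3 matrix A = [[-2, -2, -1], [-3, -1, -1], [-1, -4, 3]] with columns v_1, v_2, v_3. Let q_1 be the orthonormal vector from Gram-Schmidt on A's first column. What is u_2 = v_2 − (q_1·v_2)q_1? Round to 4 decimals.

q_1 = v_1/‖v_1‖ = (-2, -3, -1)/3.7417 = (-0.5345, -0.8018, -0.2673).
r_{12} = q_1·v_2 = 2.9399.
u_2 = v_2 − 2.9399·q_1 = (-0.4286, 1.3571, -3.2143).

u_2 = (-0.4286, 1.3571, -3.2143)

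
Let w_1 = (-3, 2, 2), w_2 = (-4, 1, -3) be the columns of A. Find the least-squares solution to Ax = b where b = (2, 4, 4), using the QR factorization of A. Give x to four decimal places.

w_1 = (-3, 2, 2); ‖w_1‖ = 4.1231, so q_1 = (-0.7276, 0.4851, 0.4851).
q_1·w_2 = (-0.7276)·(-4) + 0.4851·1 + 0.4851·(-3) = 1.9403.
u_2 = w_2 − 1.9403·q_1 = (-2.5882, 0.0588, -3.9412).
‖u_2‖ = 4.7154, so q_2 = (-0.5489, 0.0125, -0.8358).
Qᵀb = (2.4254, -4.3911).
Back-substitute: x_2 = -4.3911/4.7154 = -0.9312.
x_1 = (2.4254 − 1.9403·(-0.9312))/4.1231 = 1.0265.

x = (1.0265, -0.9312)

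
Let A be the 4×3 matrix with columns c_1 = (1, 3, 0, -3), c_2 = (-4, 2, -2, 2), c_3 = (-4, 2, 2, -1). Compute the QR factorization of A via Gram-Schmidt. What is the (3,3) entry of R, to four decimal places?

c_1 = (1, 3, 0, -3); ‖c_1‖ = 4.3589, so q_1 = (0.2294, 0.6882, 0.0000, -0.6882).
q_1·c_2 = 0.2294·(-4) + 0.6882·2 + 0.0000·(-2) + (-0.6882)·2 = -0.9177.
u_2 = c_2 + 0.9177·q_1 = (-3.7895, 2.6316, -2.0000, 1.3684).
‖u_2‖ = 5.2113, so q_2 = (-0.7272, 0.5050, -0.3838, 0.2626).
q_1·c_3 = 0.2294·(-4) + 0.6882·2 + 0.0000·2 + (-0.6882)·(-1) = 1.1471; q_2·c_3 = (-0.7272)·(-4) + 0.5050·2 + (-0.3838)·2 + 0.2626·(-1) = 2.8884.
u_3 = c_3 − 1.1471·q_1 − 2.8884·q_2 = (-2.1628, -0.2481, 3.1085, -0.9690).
r_{33} = ‖u_3‖ = 3.9168.

r_{33} = 3.9168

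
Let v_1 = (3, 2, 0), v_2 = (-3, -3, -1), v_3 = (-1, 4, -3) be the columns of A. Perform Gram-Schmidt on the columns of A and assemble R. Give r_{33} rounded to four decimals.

r_{33} = 4.9036

e_1 = v_1/‖v_1‖ = (3, 2, 0)/3.6056 = (0.8321, 0.5547, 0.0000).
r_{12} = e_1·v_2 = -4.1603.
u_2 = v_2 + 4.1603·e_1 = (0.4615, -0.6923, -1.0000).
‖u_2‖ = 1.3009, so e_2 = (0.3548, -0.5322, -0.7687).
r_{13} = e_1·v_3 = 1.3868; r_{23} = e_2·v_3 = -0.1774.
u_3 = v_3 − 1.3868·e_1 + 0.1774·e_2 = (-2.0909, 3.1364, -3.1364).
r_{33} = ‖u_3‖ = 4.9036.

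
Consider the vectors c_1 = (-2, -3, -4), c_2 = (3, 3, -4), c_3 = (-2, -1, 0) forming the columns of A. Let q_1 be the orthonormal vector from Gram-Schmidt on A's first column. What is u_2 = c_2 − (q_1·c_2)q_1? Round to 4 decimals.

u_2 = (3.0690, 3.1034, -3.8621)

c_1 = (-2, -3, -4); ‖c_1‖ = 5.3852, so q_1 = (-0.3714, -0.5571, -0.7428).
q_1·c_2 = (-0.3714)·3 + (-0.5571)·3 + (-0.7428)·(-4) = 0.1857.
u_2 = c_2 − 0.1857·q_1 = (3.0690, 3.1034, -3.8621).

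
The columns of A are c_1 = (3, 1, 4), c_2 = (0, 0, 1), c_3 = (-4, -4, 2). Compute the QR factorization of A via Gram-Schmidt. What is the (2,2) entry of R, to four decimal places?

r_{22} = 0.6202

c_1 = (3, 1, 4); ‖c_1‖ = 5.0990, so e_1 = (0.5883, 0.1961, 0.7845).
e_1·c_2 = 0.5883·0 + 0.1961·0 + 0.7845·1 = 0.7845.
u_2 = c_2 − 0.7845·e_1 = (-0.4615, -0.1538, 0.3846).
r_{22} = ‖u_2‖ = 0.6202.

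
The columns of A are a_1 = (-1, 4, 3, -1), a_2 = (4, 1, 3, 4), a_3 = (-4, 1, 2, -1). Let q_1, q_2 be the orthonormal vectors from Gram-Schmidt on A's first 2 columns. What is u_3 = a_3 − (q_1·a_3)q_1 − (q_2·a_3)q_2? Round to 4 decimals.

u_3 = (-1.8368, -1.1226, 1.2723, 1.1632)

q_1 = a_1/‖a_1‖ = (-1, 4, 3, -1)/5.1962 = (-0.1925, 0.7698, 0.5774, -0.1925).
r_{12} = q_1·a_2 = 0.9623.
u_2 = a_2 − 0.9623·q_1 = (4.1852, 0.2593, 2.4444, 4.1852).
‖u_2‖ = 6.4089, so q_2 = (0.6530, 0.0405, 0.3814, 0.6530).
r_{13} = q_1·a_3 = 2.8868; r_{23} = q_2·a_3 = -2.4619.
u_3 = a_3 − 2.8868·q_1 + 2.4619·q_2 = (-1.8368, -1.1226, 1.2723, 1.1632).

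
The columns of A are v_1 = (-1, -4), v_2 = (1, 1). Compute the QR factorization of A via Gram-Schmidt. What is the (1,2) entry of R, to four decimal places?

r_{12} = -1.2127

v_1 = (-1, -4); ‖v_1‖ = 4.1231, so e_1 = (-0.2425, -0.9701).
r_{12} = e_1·v_2 = -1.2127.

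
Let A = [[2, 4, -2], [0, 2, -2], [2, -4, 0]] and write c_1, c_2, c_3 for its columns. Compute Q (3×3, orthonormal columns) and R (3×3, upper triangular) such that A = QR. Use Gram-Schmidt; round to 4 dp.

Q = [[0.7071, 0.6667, 0.2357], [0.0000, 0.3333, -0.9428], [0.7071, -0.6667, -0.2357]], R = [[2.8284, 0.0000, -1.4142], [0.0000, 6.0000, -2.0000], [0.0000, 0.0000, 1.4142]]

q_1 = c_1/‖c_1‖ = (2, 0, 2)/2.8284 = (0.7071, 0.0000, 0.7071).
r_{12} = q_1·c_2 = 0.0000.
u_2 = c_2 + 0.0000·q_1 = (4.0000, 2.0000, -4.0000).
‖u_2‖ = 6.0000, so q_2 = (0.6667, 0.3333, -0.6667).
r_{13} = q_1·c_3 = -1.4142; r_{23} = q_2·c_3 = -2.0000.
u_3 = c_3 + 1.4142·q_1 + 2.0000·q_2 = (0.3333, -1.3333, -0.3333).
‖u_3‖ = 1.4142, so q_3 = (0.2357, -0.9428, -0.2357).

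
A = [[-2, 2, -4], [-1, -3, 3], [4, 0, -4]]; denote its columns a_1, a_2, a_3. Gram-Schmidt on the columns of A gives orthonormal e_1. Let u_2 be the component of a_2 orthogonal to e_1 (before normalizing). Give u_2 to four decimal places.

a_1 = (-2, -1, 4); ‖a_1‖ = 4.5826, so e_1 = (-0.4364, -0.2182, 0.8729).
e_1·a_2 = (-0.4364)·2 + (-0.2182)·(-3) + 0.8729·0 = -0.2182.
u_2 = a_2 + 0.2182·e_1 = (1.9048, -3.0476, 0.1905).

u_2 = (1.9048, -3.0476, 0.1905)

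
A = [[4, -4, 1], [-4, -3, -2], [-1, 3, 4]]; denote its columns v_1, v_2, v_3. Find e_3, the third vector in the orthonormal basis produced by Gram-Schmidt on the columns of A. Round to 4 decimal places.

e_1 = v_1/‖v_1‖ = (4, -4, -1)/5.7446 = (0.6963, -0.6963, -0.1741).
r_{12} = e_1·v_2 = -1.2185.
u_2 = v_2 + 1.2185·e_1 = (-3.1515, -3.8485, 2.7879).
‖u_2‖ = 5.7022, so e_2 = (-0.5527, -0.6749, 0.4889).
r_{13} = e_1·v_3 = 1.3926; r_{23} = e_2·v_3 = 2.7528.
u_3 = v_3 − 1.3926·e_1 − 2.7528·e_2 = (1.5517, 0.8276, 2.8966).
‖u_3‖ = 3.3886, so e_3 = (0.4579, 0.2442, 0.8548).

e_3 = (0.4579, 0.2442, 0.8548)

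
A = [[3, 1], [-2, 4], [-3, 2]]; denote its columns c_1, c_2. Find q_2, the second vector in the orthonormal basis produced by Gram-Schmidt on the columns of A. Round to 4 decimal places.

c_1 = (3, -2, -3); ‖c_1‖ = 4.6904, so q_1 = (0.6396, -0.4264, -0.6396).
q_1·c_2 = 0.6396·1 + (-0.4264)·4 + (-0.6396)·2 = -2.3452.
u_2 = c_2 + 2.3452·q_1 = (2.5000, 3.0000, 0.5000).
‖u_2‖ = 3.9370, so q_2 = (0.6350, 0.7620, 0.1270).

q_2 = (0.6350, 0.7620, 0.1270)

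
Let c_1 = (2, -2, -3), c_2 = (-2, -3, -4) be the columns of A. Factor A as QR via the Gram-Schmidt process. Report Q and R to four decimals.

Q = [[0.4851, -0.8725], [-0.4851, -0.3237], [-0.7276, -0.3659]], R = [[4.1231, 3.3955], [0.0000, 4.1798]]

c_1 = (2, -2, -3); ‖c_1‖ = 4.1231, so e_1 = (0.4851, -0.4851, -0.7276).
e_1·c_2 = 0.4851·(-2) + (-0.4851)·(-3) + (-0.7276)·(-4) = 3.3955.
u_2 = c_2 − 3.3955·e_1 = (-3.6471, -1.3529, -1.5294).
‖u_2‖ = 4.1798, so e_2 = (-0.8725, -0.3237, -0.3659).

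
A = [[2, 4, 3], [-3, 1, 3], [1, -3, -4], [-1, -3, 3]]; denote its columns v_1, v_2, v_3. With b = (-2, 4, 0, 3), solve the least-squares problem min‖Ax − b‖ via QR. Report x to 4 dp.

x = (-0.9439, -0.3862, 0.2910)

v_1 = (2, -3, 1, -1); ‖v_1‖ = 3.8730, so e_1 = (0.5164, -0.7746, 0.2582, -0.2582).
e_1·v_2 = 0.5164·4 + (-0.7746)·1 + 0.2582·(-3) + (-0.2582)·(-3) = 1.2910.
u_2 = v_2 − 1.2910·e_1 = (3.3333, 2.0000, -3.3333, -2.6667).
‖u_2‖ = 5.7735, so e_2 = (0.5774, 0.3464, -0.5774, -0.4619).
e_1·v_3 = 0.5164·3 + (-0.7746)·3 + 0.2582·(-4) + (-0.2582)·3 = -2.5820; e_2·v_3 = 0.5774·3 + 0.3464·3 + (-0.5774)·(-4) + (-0.4619)·3 = 3.6950.
u_3 = v_3 + 2.5820·e_1 − 3.6950·e_2 = (2.2000, -0.2800, -1.2000, 4.0400).
‖u_3‖ = 4.7624, so e_3 = (0.4620, -0.0588, -0.2520, 0.8483).
Qᵀb = (-4.9058, -1.1547, 1.3859).
Back-substitute: x_3 = 1.3859/4.7624 = 0.2910.
x_2 = (-1.1547 − 3.6950·0.2910)/5.7735 = -0.3862.
x_1 = (-4.9058 − 1.2910·(-0.3862) + 2.5820·0.2910)/3.8730 = -0.9439.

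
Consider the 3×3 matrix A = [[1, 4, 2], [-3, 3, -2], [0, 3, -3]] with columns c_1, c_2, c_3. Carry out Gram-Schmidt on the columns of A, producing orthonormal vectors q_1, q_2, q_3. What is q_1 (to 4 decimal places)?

q_1 = (0.3162, -0.9487, 0.0000)

c_1 = (1, -3, 0); ‖c_1‖ = 3.1623, so q_1 = (0.3162, -0.9487, 0.0000).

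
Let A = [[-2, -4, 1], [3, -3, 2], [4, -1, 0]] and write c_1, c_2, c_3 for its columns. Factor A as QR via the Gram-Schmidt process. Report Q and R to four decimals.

Q = [[-0.3714, -0.8666, -0.3333], [0.5571, -0.4952, 0.6667], [0.7428, -0.0619, -0.6667]], R = [[5.3852, -0.9285, 0.7428], [0.0000, 5.0138, -1.8570], [0.0000, 0.0000, 1.0000]]

c_1 = (-2, 3, 4); ‖c_1‖ = 5.3852, so q_1 = (-0.3714, 0.5571, 0.7428).
q_1·c_2 = (-0.3714)·(-4) + 0.5571·(-3) + 0.7428·(-1) = -0.9285.
u_2 = c_2 + 0.9285·q_1 = (-4.3448, -2.4828, -0.3103).
‖u_2‖ = 5.0138, so q_2 = (-0.8666, -0.4952, -0.0619).
q_1·c_3 = (-0.3714)·1 + 0.5571·2 + 0.7428·0 = 0.7428; q_2·c_3 = (-0.8666)·1 + (-0.4952)·2 + (-0.0619)·0 = -1.8570.
u_3 = c_3 − 0.7428·q_1 + 1.8570·q_2 = (-0.3333, 0.6667, -0.6667).
‖u_3‖ = 1.0000, so q_3 = (-0.3333, 0.6667, -0.6667).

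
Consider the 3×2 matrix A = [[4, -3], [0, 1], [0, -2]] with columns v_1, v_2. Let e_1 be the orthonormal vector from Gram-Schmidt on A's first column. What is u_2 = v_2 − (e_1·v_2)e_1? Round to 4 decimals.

v_1 = (4, 0, 0); ‖v_1‖ = 4.0000, so e_1 = (1.0000, 0.0000, 0.0000).
e_1·v_2 = 1.0000·(-3) + 0.0000·1 + 0.0000·(-2) = -3.0000.
u_2 = v_2 + 3.0000·e_1 = (0.0000, 1.0000, -2.0000).

u_2 = (0.0000, 1.0000, -2.0000)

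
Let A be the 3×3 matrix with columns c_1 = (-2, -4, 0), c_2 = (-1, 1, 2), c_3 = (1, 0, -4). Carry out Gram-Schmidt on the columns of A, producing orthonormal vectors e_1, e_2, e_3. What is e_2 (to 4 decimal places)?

c_1 = (-2, -4, 0); ‖c_1‖ = 4.4721, so e_1 = (-0.4472, -0.8944, 0.0000).
e_1·c_2 = (-0.4472)·(-1) + (-0.8944)·1 + 0.0000·2 = -0.4472.
u_2 = c_2 + 0.4472·e_1 = (-1.2000, 0.6000, 2.0000).
‖u_2‖ = 2.4083, so e_2 = (-0.4983, 0.2491, 0.8305).

e_2 = (-0.4983, 0.2491, 0.8305)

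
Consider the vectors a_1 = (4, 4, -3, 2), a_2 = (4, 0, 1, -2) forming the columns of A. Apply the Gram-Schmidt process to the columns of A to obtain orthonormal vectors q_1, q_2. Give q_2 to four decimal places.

q_1 = a_1/‖a_1‖ = (4, 4, -3, 2)/6.7082 = (0.5963, 0.5963, -0.4472, 0.2981).
r_{12} = q_1·a_2 = 1.3416.
u_2 = a_2 − 1.3416·q_1 = (3.2000, -0.8000, 1.6000, -2.4000).
‖u_2‖ = 4.3818, so q_2 = (0.7303, -0.1826, 0.3651, -0.5477).

q_2 = (0.7303, -0.1826, 0.3651, -0.5477)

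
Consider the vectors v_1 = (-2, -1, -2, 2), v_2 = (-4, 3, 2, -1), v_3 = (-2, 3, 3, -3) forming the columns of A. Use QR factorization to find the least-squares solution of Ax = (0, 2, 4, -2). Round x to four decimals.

v_1 = (-2, -1, -2, 2); ‖v_1‖ = 3.6056, so q_1 = (-0.5547, -0.2774, -0.5547, 0.5547).
q_1·v_2 = (-0.5547)·(-4) + (-0.2774)·3 + (-0.5547)·2 + 0.5547·(-1) = -0.2774.
u_2 = v_2 + 0.2774·q_1 = (-4.1538, 2.9231, 1.8462, -0.8462).
‖u_2‖ = 5.4702, so q_2 = (-0.7594, 0.5344, 0.3375, -0.1547).
q_1·v_3 = (-0.5547)·(-2) + (-0.2774)·3 + (-0.5547)·3 + 0.5547·(-3) = -3.0509; q_2·v_3 = (-0.7594)·(-2) + 0.5344·3 + 0.3375·3 + (-0.1547)·(-3) = 4.5983.
u_3 = v_3 + 3.0509·q_1 − 4.5983·q_2 = (-0.2005, -0.3033, -0.2442, -0.5964).
‖u_3‖ = 0.7400, so q_3 = (-0.2710, -0.4099, -0.3300, -0.8060).
Qᵀb = (-3.8829, 2.7281, -0.5281).
Back-substitute: x_3 = -0.5281/0.7400 = -0.7136.
x_2 = (2.7281 − 4.5983·(-0.7136))/5.4702 = 1.0986.
x_1 = (-3.8829 + 0.2774·1.0986 + 3.0509·(-0.7136))/3.6056 = -1.5962.

x = (-1.5962, 1.0986, -0.7136)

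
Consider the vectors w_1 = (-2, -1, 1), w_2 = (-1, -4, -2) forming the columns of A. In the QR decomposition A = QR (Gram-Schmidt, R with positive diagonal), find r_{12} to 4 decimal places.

r_{12} = 1.6330

w_1 = (-2, -1, 1); ‖w_1‖ = 2.4495, so e_1 = (-0.8165, -0.4082, 0.4082).
r_{12} = e_1·w_2 = 1.6330.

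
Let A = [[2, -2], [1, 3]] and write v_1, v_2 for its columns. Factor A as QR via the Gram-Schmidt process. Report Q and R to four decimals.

v_1 = (2, 1); ‖v_1‖ = 2.2361, so e_1 = (0.8944, 0.4472).
e_1·v_2 = 0.8944·(-2) + 0.4472·3 = -0.4472.
u_2 = v_2 + 0.4472·e_1 = (-1.6000, 3.2000).
‖u_2‖ = 3.5777, so e_2 = (-0.4472, 0.8944).

Q = [[0.8944, -0.4472], [0.4472, 0.8944]], R = [[2.2361, -0.4472], [0.0000, 3.5777]]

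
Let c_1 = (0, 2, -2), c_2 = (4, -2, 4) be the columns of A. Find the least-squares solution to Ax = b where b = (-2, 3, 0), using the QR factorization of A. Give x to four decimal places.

x = (0.3333, -0.2778)

e_1 = c_1/‖c_1‖ = (0, 2, -2)/2.8284 = (0.0000, 0.7071, -0.7071).
r_{12} = e_1·c_2 = -4.2426.
u_2 = c_2 + 4.2426·e_1 = (4.0000, 1.0000, 1.0000).
‖u_2‖ = 4.2426, so e_2 = (0.9428, 0.2357, 0.2357).
Qᵀb = (2.1213, -1.1785).
Back-substitute: x_2 = -1.1785/4.2426 = -0.2778.
x_1 = (2.1213 + 4.2426·(-0.2778))/2.8284 = 0.3333.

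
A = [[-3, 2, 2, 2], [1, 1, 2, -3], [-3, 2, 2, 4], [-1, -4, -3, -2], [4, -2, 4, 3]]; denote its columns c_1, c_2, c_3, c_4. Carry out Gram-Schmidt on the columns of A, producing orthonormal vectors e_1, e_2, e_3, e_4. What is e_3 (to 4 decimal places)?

c_1 = (-3, 1, -3, -1, 4); ‖c_1‖ = 6.0000, so e_1 = (-0.5000, 0.1667, -0.5000, -0.1667, 0.6667).
e_1·c_2 = (-0.5000)·2 + 0.1667·1 + (-0.5000)·2 + (-0.1667)·(-4) + 0.6667·(-2) = -2.5000.
u_2 = c_2 + 2.5000·e_1 = (0.7500, 1.4167, 0.7500, -4.4167, -0.3333).
‖u_2‖ = 4.7697, so e_2 = (0.1572, 0.2970, 0.1572, -0.9260, -0.0699).
e_1·c_3 = (-0.5000)·2 + 0.1667·2 + (-0.5000)·2 + (-0.1667)·(-3) + 0.6667·4 = 1.5000; e_2·c_3 = 0.1572·2 + 0.2970·2 + 0.1572·2 + (-0.9260)·(-3) + (-0.0699)·4 = 3.7214.
u_3 = c_3 − 1.5000·e_1 − 3.7214·e_2 = (2.1648, 0.6447, 2.1648, 0.6960, 3.2601).
‖u_3‖ = 4.5718, so e_3 = (0.4735, 0.1410, 0.4735, 0.1522, 0.7131).

e_3 = (0.4735, 0.1410, 0.4735, 0.1522, 0.7131)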